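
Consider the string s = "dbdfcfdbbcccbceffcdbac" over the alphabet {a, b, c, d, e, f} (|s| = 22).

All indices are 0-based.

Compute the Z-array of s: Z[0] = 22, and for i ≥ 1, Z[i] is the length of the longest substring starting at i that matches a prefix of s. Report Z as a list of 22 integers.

[22, 0, 1, 0, 0, 0, 2, 0, 0, 0, 0, 0, 0, 0, 0, 0, 0, 0, 2, 0, 0, 0]

Z[0]=22
i=1: outside box; Z[1]=0
i=2: outside box; Z[2]=1 extend→box=[2,3)
i=3: outside box; Z[3]=0
i=4: outside box; Z[4]=0
i=5: outside box; Z[5]=0
i=6: outside box; Z[6]=2 extend→box=[6,8)
i=7: min(r-i=1, Z[1]=0)=0; Z[7]=0
i=8: outside box; Z[8]=0
i=9: outside box; Z[9]=0
i=10: outside box; Z[10]=0
i=11: outside box; Z[11]=0
i=12: outside box; Z[12]=0
i=13: outside box; Z[13]=0
i=14: outside box; Z[14]=0
i=15: outside box; Z[15]=0
i=16: outside box; Z[16]=0
i=17: outside box; Z[17]=0
i=18: outside box; Z[18]=2 extend→box=[18,20)
i=19: min(r-i=1, Z[1]=0)=0; Z[19]=0
i=20: outside box; Z[20]=0
i=21: outside box; Z[21]=0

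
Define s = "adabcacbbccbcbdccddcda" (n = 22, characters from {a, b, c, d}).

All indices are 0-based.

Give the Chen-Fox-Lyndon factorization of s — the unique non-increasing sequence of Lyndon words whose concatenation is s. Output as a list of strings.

["ad", "abcacbbccbcbdccddcd", "a"]

emit factor 1: 'ad' (i=0, period=2)
emit factor 2: 'abcacbbccbcbdccddcd' (i=2, period=19)
emit factor 3: 'a' (i=21, period=1)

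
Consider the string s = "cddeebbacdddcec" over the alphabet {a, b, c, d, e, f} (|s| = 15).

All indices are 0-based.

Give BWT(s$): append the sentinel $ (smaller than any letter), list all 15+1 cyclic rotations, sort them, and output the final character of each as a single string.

rank  rotation          last
    0  $cddeebbacdddcec  c
    1  acdddcec$cddeebb  b
    2  bacdddcec$cddeeb  b
    3  bbacdddcec$cddee  e
    4  c$cddeebbacdddce  e
    5  cdddcec$cddeebba  a
    6  cddeebbacdddcec$  $
    7  cec$cddeebbacddd  d
    8  dcec$cddeebbacdd  d
    9  ddcec$cddeebbacd  d
   10  dddcec$cddeebbac  c
   11  ddeebbacdddcec$c  c
   12  deebbacdddcec$cd  d
   13  ebbacdddcec$cdde  e
   14  ec$cddeebbacdddc  c
   15  eebbacdddcec$cdd  d

cbbeea$dddccdecd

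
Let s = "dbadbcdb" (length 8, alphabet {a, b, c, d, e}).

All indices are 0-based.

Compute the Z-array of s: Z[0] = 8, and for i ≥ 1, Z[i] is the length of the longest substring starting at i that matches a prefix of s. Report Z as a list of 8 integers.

[8, 0, 0, 2, 0, 0, 2, 0]

Z[0]=8
i=1: fresh scan; Z[1]=0
i=2: fresh scan; Z[2]=0
i=3: fresh scan; Z[3]=2 extend→box=[3,5)
i=4: min(r-i=1, Z[1]=0)=0; Z[4]=0
i=5: fresh scan; Z[5]=0
i=6: fresh scan; Z[6]=2 extend→box=[6,8)
i=7: min(r-i=1, Z[1]=0)=0; Z[7]=0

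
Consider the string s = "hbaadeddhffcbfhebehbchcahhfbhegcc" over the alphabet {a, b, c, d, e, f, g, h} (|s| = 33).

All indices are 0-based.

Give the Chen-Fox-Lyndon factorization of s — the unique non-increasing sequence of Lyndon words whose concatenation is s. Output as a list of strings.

["h", "b", "aadeddhffcbfhebehbchcahhfbhegcc"]

emit factor 1: 'h' (i=0, period=1)
emit factor 2: 'b' (i=1, period=1)
emit factor 3: 'aadeddhffcbfhebehbchcahhfbhegcc' (i=2, period=31)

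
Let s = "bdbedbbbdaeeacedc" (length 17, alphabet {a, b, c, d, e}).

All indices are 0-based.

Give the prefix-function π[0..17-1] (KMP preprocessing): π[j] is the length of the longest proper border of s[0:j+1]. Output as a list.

[0, 0, 1, 0, 0, 1, 1, 1, 2, 0, 0, 0, 0, 0, 0, 0, 0]

π[0] = 0
j=1 s[j]='d': π[1]=0 (border '')
j=2 s[j]='b': π[2]=1 (border 'b')
j=3 s[j]='e': k: 1→0; π[3]=0 (border '')
j=4 s[j]='d': π[4]=0 (border '')
j=5 s[j]='b': π[5]=1 (border 'b')
j=6 s[j]='b': k: 1→0; π[6]=1 (border 'b')
j=7 s[j]='b': k: 1→0; π[7]=1 (border 'b')
j=8 s[j]='d': π[8]=2 (border 'bd')
j=9 s[j]='a': k: 2→0; π[9]=0 (border '')
j=10 s[j]='e': π[10]=0 (border '')
j=11 s[j]='e': π[11]=0 (border '')
j=12 s[j]='a': π[12]=0 (border '')
j=13 s[j]='c': π[13]=0 (border '')
j=14 s[j]='e': π[14]=0 (border '')
j=15 s[j]='d': π[15]=0 (border '')
j=16 s[j]='c': π[16]=0 (border '')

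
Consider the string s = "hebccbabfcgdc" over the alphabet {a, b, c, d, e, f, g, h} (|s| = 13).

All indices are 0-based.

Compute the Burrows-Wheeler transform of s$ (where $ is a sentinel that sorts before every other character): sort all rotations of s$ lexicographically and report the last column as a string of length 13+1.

rank  rotation        last
    0  $hebccbabfcgdc  c
    1  abfcgdc$hebccb  b
    2  babfcgdc$hebcc  c
    3  bccbabfcgdc$he  e
    4  bfcgdc$hebccba  a
    5  c$hebccbabfcgd  d
    6  cbabfcgdc$hebc  c
    7  ccbabfcgdc$heb  b
    8  cgdc$hebccbabf  f
    9  dc$hebccbabfcg  g
   10  ebccbabfcgdc$h  h
   11  fcgdc$hebccbab  b
   12  gdc$hebccbabfc  c
   13  hebccbabfcgdc$  $

cbceadcbfghbc$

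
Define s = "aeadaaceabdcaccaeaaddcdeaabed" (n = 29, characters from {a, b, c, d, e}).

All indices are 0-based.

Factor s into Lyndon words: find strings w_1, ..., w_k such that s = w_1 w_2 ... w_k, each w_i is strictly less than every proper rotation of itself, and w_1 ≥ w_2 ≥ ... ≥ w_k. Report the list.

emit factor 1: 'ae' (i=0, period=2)
emit factor 2: 'ad' (i=2, period=2)
emit factor 3: 'aaceabdcaccaeaaddcde' (i=4, period=20)
emit factor 4: 'aabed' (i=24, period=5)

["ae", "ad", "aaceabdcaccaeaaddcde", "aabed"]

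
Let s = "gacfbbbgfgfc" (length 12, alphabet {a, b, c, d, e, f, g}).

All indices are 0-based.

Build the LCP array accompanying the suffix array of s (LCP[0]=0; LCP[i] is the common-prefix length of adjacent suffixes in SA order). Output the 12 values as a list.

[0, 0, 2, 1, 0, 1, 0, 1, 1, 0, 1, 2]

rank | idx | suffix
   0 |   1 | acfbbbgfgfc
   1 |   4 | bbbgfgfc
   2 |   5 | bbgfgfc
   3 |   6 | bgfgfc
   4 |  11 | c
   5 |   2 | cfbbbgfgfc
   6 |   3 | fbbbgfgfc
   7 |  10 | fc
   8 |   8 | fgfc
   9 |   0 | gacfbbbgfgfc
  10 |   9 | gfc
  11 |   7 | gfgfc

SA = [1, 4, 5, 6, 11, 2, 3, 10, 8, 0, 9, 7]
i: (SA[i-1],SA[i]) lcp shared
  1: (1,4) 0 ''
  2: (4,5) 2 'bb'
  3: (5,6) 1 'b'
  4: (6,11) 0 ''
  5: (11,2) 1 'c'
  6: (2,3) 0 ''
  7: (3,10) 1 'f'
  8: (10,8) 1 'f'
  9: (8,0) 0 ''
  10: (0,9) 1 'g'
  11: (9,7) 2 'gf'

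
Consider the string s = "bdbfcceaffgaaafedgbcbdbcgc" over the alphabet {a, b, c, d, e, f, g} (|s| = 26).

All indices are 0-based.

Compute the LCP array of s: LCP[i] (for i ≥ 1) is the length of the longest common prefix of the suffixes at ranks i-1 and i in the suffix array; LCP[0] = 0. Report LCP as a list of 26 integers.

[0, 2, 1, 2, 0, 2, 1, 3, 1, 0, 1, 1, 1, 1, 0, 2, 1, 0, 1, 0, 1, 1, 1, 0, 1, 1]

rank | idx | suffix
   0 |  11 | aaafedgbcbdbcgc
   1 |  12 | aafedgbcbdbcgc
   2 |  13 | afedgbcbdbcgc
   3 |   7 | affgaaafedgbcbdbcgc
   4 |  18 | bcbdbcgc
   5 |  22 | bcgc
   6 |  20 | bdbcgc
   7 |   0 | bdbfcceaffgaaafedgbcbdbcgc
   8 |   2 | bfcceaffgaaafedgbcbdbcgc
   9 |  25 | c
  10 |  19 | cbdbcgc
  11 |   4 | cceaffgaaafedgbcbdbcgc
  12 |   5 | ceaffgaaafedgbcbdbcgc
  13 |  23 | cgc
  14 |  21 | dbcgc
  15 |   1 | dbfcceaffgaaafedgbcbdbcgc
  16 |  16 | dgbcbdbcgc
  17 |   6 | eaffgaaafedgbcbdbcgc
  18 |  15 | edgbcbdbcgc
  19 |   3 | fcceaffgaaafedgbcbdbcgc
  20 |  14 | fedgbcbdbcgc
  21 |   8 | ffgaaafedgbcbdbcgc
  22 |   9 | fgaaafedgbcbdbcgc
  23 |  10 | gaaafedgbcbdbcgc
  24 |  17 | gbcbdbcgc
  25 |  24 | gc

SA = [11, 12, 13, 7, 18, 22, 20, 0, 2, 25, 19, 4, 5, 23, 21, 1, 16, 6, 15, 3, 14, 8, 9, 10, 17, 24]
[i] adj suffixes → lcp
  [1] 11/12 → 2 ('aa')
  [2] 12/13 → 1 ('a')
  [3] 13/7 → 2 ('af')
  [4] 7/18 → 0 ('')
  [5] 18/22 → 2 ('bc')
  [6] 22/20 → 1 ('b')
  [7] 20/0 → 3 ('bdb')
  [8] 0/2 → 1 ('b')
  [9] 2/25 → 0 ('')
  [10] 25/19 → 1 ('c')
  [11] 19/4 → 1 ('c')
  [12] 4/5 → 1 ('c')
  [13] 5/23 → 1 ('c')
  [14] 23/21 → 0 ('')
  [15] 21/1 → 2 ('db')
  [16] 1/16 → 1 ('d')
  [17] 16/6 → 0 ('')
  [18] 6/15 → 1 ('e')
  [19] 15/3 → 0 ('')
  [20] 3/14 → 1 ('f')
  [21] 14/8 → 1 ('f')
  [22] 8/9 → 1 ('f')
  [23] 9/10 → 0 ('')
  [24] 10/17 → 1 ('g')
  [25] 17/24 → 1 ('g')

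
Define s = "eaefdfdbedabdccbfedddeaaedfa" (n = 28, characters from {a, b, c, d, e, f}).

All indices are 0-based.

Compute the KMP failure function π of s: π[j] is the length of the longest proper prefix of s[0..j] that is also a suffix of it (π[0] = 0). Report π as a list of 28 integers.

[0, 0, 1, 0, 0, 0, 0, 0, 1, 0, 0, 0, 0, 0, 0, 0, 0, 1, 0, 0, 0, 1, 2, 0, 1, 0, 0, 0]

π[0] = 0
j=1 s[j]='a': π[1]=0 (border '')
j=2 s[j]='e': π[2]=1 (border 'e')
j=3 s[j]='f': k: 1→0; π[3]=0 (border '')
j=4 s[j]='d': π[4]=0 (border '')
j=5 s[j]='f': π[5]=0 (border '')
j=6 s[j]='d': π[6]=0 (border '')
j=7 s[j]='b': π[7]=0 (border '')
j=8 s[j]='e': π[8]=1 (border 'e')
j=9 s[j]='d': k: 1→0; π[9]=0 (border '')
j=10 s[j]='a': π[10]=0 (border '')
j=11 s[j]='b': π[11]=0 (border '')
j=12 s[j]='d': π[12]=0 (border '')
j=13 s[j]='c': π[13]=0 (border '')
j=14 s[j]='c': π[14]=0 (border '')
j=15 s[j]='b': π[15]=0 (border '')
j=16 s[j]='f': π[16]=0 (border '')
j=17 s[j]='e': π[17]=1 (border 'e')
j=18 s[j]='d': k: 1→0; π[18]=0 (border '')
j=19 s[j]='d': π[19]=0 (border '')
j=20 s[j]='d': π[20]=0 (border '')
j=21 s[j]='e': π[21]=1 (border 'e')
j=22 s[j]='a': π[22]=2 (border 'ea')
j=23 s[j]='a': k: 2→0; π[23]=0 (border '')
j=24 s[j]='e': π[24]=1 (border 'e')
j=25 s[j]='d': k: 1→0; π[25]=0 (border '')
j=26 s[j]='f': π[26]=0 (border '')
j=27 s[j]='a': π[27]=0 (border '')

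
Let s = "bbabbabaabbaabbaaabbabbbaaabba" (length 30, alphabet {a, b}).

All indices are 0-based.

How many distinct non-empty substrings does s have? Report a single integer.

358

rank | idx | suffix
   0 |  29 | a
   1 |  24 | aaabba
   2 |  15 | aaabbabbbaaabba
   3 |  25 | aabba
   4 |  11 | aabbaaabbabbbaaabba
   5 |   7 | aabbaabbaaabbabbbaaabba
   6 |  16 | aabbabbbaaabba
   7 |   5 | abaabbaabbaaabbabbbaaabba
   8 |  26 | abba
   9 |  12 | abbaaabbabbbaaabba
  10 |   8 | abbaabbaaabbabbbaaabba
  11 |   2 | abbabaabbaabbaaabbabbbaaabba
  12 |  17 | abbabbbaaabba
  13 |  20 | abbbaaabba
  14 |  28 | ba
  15 |  23 | baaabba
  16 |  14 | baaabbabbbaaabba
  17 |  10 | baabbaaabbabbbaaabba
  18 |   6 | baabbaabbaaabbabbbaaabba
  19 |   4 | babaabbaabbaaabbabbbaaabba
  20 |   1 | babbabaabbaabbaaabbabbbaaabba
  21 |  19 | babbbaaabba
  22 |  27 | bba
  23 |  22 | bbaaabba
  24 |  13 | bbaaabbabbbaaabba
  25 |   9 | bbaabbaaabbabbbaaabba
  26 |   3 | bbabaabbaabbaaabbabbbaaabba
  27 |   0 | bbabbabaabbaabbaaabbabbbaaabba
  28 |  18 | bbabbbaaabba
  29 |  21 | bbbaaabba

SA = [29, 24, 15, 25, 11, 7, 16, 5, 26, 12, 8, 2, 17, 20, 28, 23, 14, 10, 6, 4, 1, 19, 27, 22, 13, 9, 3, 0, 18, 21]
[i] adj suffixes → lcp
  [1] 29/24 → 1 ('a')
  [2] 24/15 → 6 ('aaabba')
  [3] 15/25 → 2 ('aa')
  [4] 25/11 → 5 ('aabba')
  [5] 11/7 → 6 ('aabbaa')
  [6] 7/16 → 5 ('aabba')
  [7] 16/5 → 1 ('a')
  [8] 5/26 → 2 ('ab')
  [9] 26/12 → 4 ('abba')
  [10] 12/8 → 5 ('abbaa')
  [11] 8/2 → 4 ('abba')
  [12] 2/17 → 5 ('abbab')
  [13] 17/20 → 3 ('abb')
  [14] 20/28 → 0 ('')
  [15] 28/23 → 2 ('ba')
  [16] 23/14 → 7 ('baaabba')
  [17] 14/10 → 3 ('baa')
  [18] 10/6 → 7 ('baabbaa')
  [19] 6/4 → 2 ('ba')
  [20] 4/1 → 3 ('bab')
  [21] 1/19 → 4 ('babb')
  [22] 19/27 → 1 ('b')
  [23] 27/22 → 3 ('bba')
  [24] 22/13 → 8 ('bbaaabba')
  [25] 13/9 → 4 ('bbaa')
  [26] 9/3 → 3 ('bba')
  [27] 3/0 → 4 ('bbab')
  [28] 0/18 → 5 ('bbabb')
  [29] 18/21 → 2 ('bb')

n(n+1)/2 = 30·31/2 = 465
Σ LCP = 0 + 1 + 6 + 2 + 5 + 6 + 5 + 1 + 2 + 4 + 5 + 4 + 5 + 3 + 0 + 2 + 7 + 3 + 7 + 2 + 3 + 4 + 1 + 3 + 8 + 4 + 3 + 4 + 5 + 2 = 107
distinct = 465 − 107 = 358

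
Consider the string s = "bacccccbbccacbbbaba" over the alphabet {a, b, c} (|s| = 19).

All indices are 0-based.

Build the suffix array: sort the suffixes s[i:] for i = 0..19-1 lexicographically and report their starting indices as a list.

sorted suffixes:
  #0 SA[0]=18  'a'
  #1 SA[1]=16  'aba'
  #2 SA[2]=11  'acbbbaba'
  #3 SA[3]=1  'acccccbbccacbbbaba'
  #4 SA[4]=17  'ba'
  #5 SA[5]=15  'baba'
  #6 SA[6]=0  'bacccccbbccacbbbaba'
  #7 SA[7]=14  'bbaba'
  #8 SA[8]=13  'bbbaba'
  #9 SA[9]=7  'bbccacbbbaba'
  #10 SA[10]=8  'bccacbbbaba'
  #11 SA[11]=10  'cacbbbaba'
  #12 SA[12]=12  'cbbbaba'
  #13 SA[13]=6  'cbbccacbbbaba'
  #14 SA[14]=9  'ccacbbbaba'
  #15 SA[15]=5  'ccbbccacbbbaba'
  #16 SA[16]=4  'cccbbccacbbbaba'
  #17 SA[17]=3  'ccccbbccacbbbaba'
  #18 SA[18]=2  'cccccbbccacbbbaba'

[18, 16, 11, 1, 17, 15, 0, 14, 13, 7, 8, 10, 12, 6, 9, 5, 4, 3, 2]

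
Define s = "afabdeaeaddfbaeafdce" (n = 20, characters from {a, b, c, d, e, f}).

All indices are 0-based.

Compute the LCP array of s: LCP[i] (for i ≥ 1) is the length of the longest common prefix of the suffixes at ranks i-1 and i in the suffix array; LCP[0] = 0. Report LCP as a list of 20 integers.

[0, 1, 1, 3, 1, 2, 0, 1, 0, 0, 1, 1, 1, 0, 1, 2, 2, 0, 1, 1]

rank→(start, suffix):
  0 → (2, 'abdeaeaddfbaeafdce')
  1 → (8, 'addfbaeafdce')
  2 → (6, 'aeaddfbaeafdce')
  3 → (13, 'aeafdce')
  4 → (0, 'afabdeaeaddfbaeafdce')
  5 → (15, 'afdce')
  6 → (12, 'baeafdce')
  7 → (3, 'bdeaeaddfbaeafdce')
  8 → (18, 'ce')
  9 → (17, 'dce')
  10 → (9, 'ddfbaeafdce')
  11 → (4, 'deaeaddfbaeafdce')
  12 → (10, 'dfbaeafdce')
  13 → (19, 'e')
  14 → (7, 'eaddfbaeafdce')
  15 → (5, 'eaeaddfbaeafdce')
  16 → (14, 'eafdce')
  17 → (1, 'fabdeaeaddfbaeafdce')
  18 → (11, 'fbaeafdce')
  19 → (16, 'fdce')

SA = [2, 8, 6, 13, 0, 15, 12, 3, 18, 17, 9, 4, 10, 19, 7, 5, 14, 1, 11, 16]
rank  pair      lcp
   1  s[2:],s[8:]  1  'a'
   2  s[8:],s[6:]  1  'a'
   3  s[6:],s[13:]  3  'aea'
   4  s[13:],s[0:]  1  'a'
   5  s[0:],s[15:]  2  'af'
   6  s[15:],s[12:]  0  ''
   7  s[12:],s[3:]  1  'b'
   8  s[3:],s[18:]  0  ''
   9  s[18:],s[17:]  0  ''
  10  s[17:],s[9:]  1  'd'
  11  s[9:],s[4:]  1  'd'
  12  s[4:],s[10:]  1  'd'
  13  s[10:],s[19:]  0  ''
  14  s[19:],s[7:]  1  'e'
  15  s[7:],s[5:]  2  'ea'
  16  s[5:],s[14:]  2  'ea'
  17  s[14:],s[1:]  0  ''
  18  s[1:],s[11:]  1  'f'
  19  s[11:],s[16:]  1  'f'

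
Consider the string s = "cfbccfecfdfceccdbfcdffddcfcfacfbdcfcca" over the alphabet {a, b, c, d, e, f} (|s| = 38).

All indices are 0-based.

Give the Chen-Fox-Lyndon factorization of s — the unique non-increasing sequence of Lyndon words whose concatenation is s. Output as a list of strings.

["cf", "bccfecfdfceccdbfcdffddcfcf", "acfbdcfcc", "a"]

emit factor 1: 'cf' (i=0, period=2)
emit factor 2: 'bccfecfdfceccdbfcdffddcfcf' (i=2, period=26)
emit factor 3: 'acfbdcfcc' (i=28, period=9)
emit factor 4: 'a' (i=37, period=1)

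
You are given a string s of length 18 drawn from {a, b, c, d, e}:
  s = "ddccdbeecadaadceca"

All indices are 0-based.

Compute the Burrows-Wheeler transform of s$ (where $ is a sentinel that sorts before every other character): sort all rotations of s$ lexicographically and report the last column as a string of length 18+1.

rank  rotation             last
    0  $ddccdbeecadaadceca  a
    1  a$ddccdbeecadaadcec  c
    2  aadceca$ddccdbeecad  d
    3  adaadceca$ddccdbeec  c
    4  adceca$ddccdbeecada  a
    5  beecadaadceca$ddccd  d
    6  ca$ddccdbeecadaadce  e
    7  cadaadceca$ddccdbee  e
    8  ccdbeecadaadceca$dd  d
    9  cdbeecadaadceca$ddc  c
   10  ceca$ddccdbeecadaad  d
   11  daadceca$ddccdbeeca  a
   12  dbeecadaadceca$ddcc  c
   13  dccdbeecadaadceca$d  d
   14  dceca$ddccdbeecadaa  a
   15  ddccdbeecadaadceca$  $
   16  eca$ddccdbeecadaadc  c
   17  ecadaadceca$ddccdbe  e
   18  eecadaadceca$ddccdb  b

acdcadeedcdacda$ceb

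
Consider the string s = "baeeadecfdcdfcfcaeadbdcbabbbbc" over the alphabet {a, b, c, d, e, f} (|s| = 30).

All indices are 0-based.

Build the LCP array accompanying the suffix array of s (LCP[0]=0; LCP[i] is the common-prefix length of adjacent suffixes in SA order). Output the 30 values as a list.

sorted suffixes:
  #0 SA[0]=24  'abbbbc'
  #1 SA[1]=18  'adbdcbabbbbc'
  #2 SA[2]=4  'adecfdcdfcfcaeadbdcbabbbbc'
  #3 SA[3]=16  'aeadbdcbabbbbc'
  #4 SA[4]=1  'aeeadecfdcdfcfcaeadbdcbabbbbc'
  #5 SA[5]=23  'babbbbc'
  #6 SA[6]=0  'baeeadecfdcdfcfcaeadbdcbabbbbc'
  #7 SA[7]=25  'bbbbc'
  #8 SA[8]=26  'bbbc'
  #9 SA[9]=27  'bbc'
  #10 SA[10]=28  'bc'
  #11 SA[11]=20  'bdcbabbbbc'
  #12 SA[12]=29  'c'
  #13 SA[13]=15  'caeadbdcbabbbbc'
  #14 SA[14]=22  'cbabbbbc'
  #15 SA[15]=10  'cdfcfcaeadbdcbabbbbc'
  #16 SA[16]=13  'cfcaeadbdcbabbbbc'
  #17 SA[17]=7  'cfdcdfcfcaeadbdcbabbbbc'
  #18 SA[18]=19  'dbdcbabbbbc'
  #19 SA[19]=21  'dcbabbbbc'
  #20 SA[20]=9  'dcdfcfcaeadbdcbabbbbc'
  #21 SA[21]=5  'decfdcdfcfcaeadbdcbabbbbc'
  #22 SA[22]=11  'dfcfcaeadbdcbabbbbc'
  #23 SA[23]=17  'eadbdcbabbbbc'
  #24 SA[24]=3  'eadecfdcdfcfcaeadbdcbabbbbc'
  #25 SA[25]=6  'ecfdcdfcfcaeadbdcbabbbbc'
  #26 SA[26]=2  'eeadecfdcdfcfcaeadbdcbabbbbc'
  #27 SA[27]=14  'fcaeadbdcbabbbbc'
  #28 SA[28]=12  'fcfcaeadbdcbabbbbc'
  #29 SA[29]=8  'fdcdfcfcaeadbdcbabbbbc'

SA = [24, 18, 4, 16, 1, 23, 0, 25, 26, 27, 28, 20, 29, 15, 22, 10, 13, 7, 19, 21, 9, 5, 11, 17, 3, 6, 2, 14, 12, 8]
[i] adj suffixes → lcp
  [1] 24/18 → 1 ('a')
  [2] 18/4 → 2 ('ad')
  [3] 4/16 → 1 ('a')
  [4] 16/1 → 2 ('ae')
  [5] 1/23 → 0 ('')
  [6] 23/0 → 2 ('ba')
  [7] 0/25 → 1 ('b')
  [8] 25/26 → 3 ('bbb')
  [9] 26/27 → 2 ('bb')
  [10] 27/28 → 1 ('b')
  [11] 28/20 → 1 ('b')
  [12] 20/29 → 0 ('')
  [13] 29/15 → 1 ('c')
  [14] 15/22 → 1 ('c')
  [15] 22/10 → 1 ('c')
  [16] 10/13 → 1 ('c')
  [17] 13/7 → 2 ('cf')
  [18] 7/19 → 0 ('')
  [19] 19/21 → 1 ('d')
  [20] 21/9 → 2 ('dc')
  [21] 9/5 → 1 ('d')
  [22] 5/11 → 1 ('d')
  [23] 11/17 → 0 ('')
  [24] 17/3 → 3 ('ead')
  [25] 3/6 → 1 ('e')
  [26] 6/2 → 1 ('e')
  [27] 2/14 → 0 ('')
  [28] 14/12 → 2 ('fc')
  [29] 12/8 → 1 ('f')

[0, 1, 2, 1, 2, 0, 2, 1, 3, 2, 1, 1, 0, 1, 1, 1, 1, 2, 0, 1, 2, 1, 1, 0, 3, 1, 1, 0, 2, 1]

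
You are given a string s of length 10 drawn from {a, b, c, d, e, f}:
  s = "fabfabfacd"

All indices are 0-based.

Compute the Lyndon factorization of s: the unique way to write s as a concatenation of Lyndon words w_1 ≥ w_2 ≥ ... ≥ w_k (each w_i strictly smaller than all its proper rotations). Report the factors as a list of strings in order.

["f", "abfabfacd"]

emit factor 1: 'f' (i=0, period=1)
emit factor 2: 'abfabfacd' (i=1, period=9)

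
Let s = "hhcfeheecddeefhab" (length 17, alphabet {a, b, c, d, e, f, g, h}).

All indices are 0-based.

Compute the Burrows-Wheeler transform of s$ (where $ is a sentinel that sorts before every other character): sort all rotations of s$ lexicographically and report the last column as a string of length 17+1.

rank  rotation            last
    0  $hhcfeheecddeefhab  b
    1  ab$hhcfeheecddeefh  h
    2  b$hhcfeheecddeefha  a
    3  cddeefhab$hhcfehee  e
    4  cfeheecddeefhab$hh  h
    5  ddeefhab$hhcfeheec  c
    6  deefhab$hhcfeheecd  d
    7  ecddeefhab$hhcfehe  e
    8  eecddeefhab$hhcfeh  h
    9  eefhab$hhcfeheecdd  d
   10  efhab$hhcfeheecdde  e
   11  eheecddeefhab$hhcf  f
   12  feheecddeefhab$hhc  c
   13  fhab$hhcfeheecddee  e
   14  hab$hhcfeheecddeef  f
   15  hcfeheecddeefhab$h  h
   16  heecddeefhab$hhcfe  e
   17  hhcfeheecddeefhab$  $

bhaehcdehdefcefhe$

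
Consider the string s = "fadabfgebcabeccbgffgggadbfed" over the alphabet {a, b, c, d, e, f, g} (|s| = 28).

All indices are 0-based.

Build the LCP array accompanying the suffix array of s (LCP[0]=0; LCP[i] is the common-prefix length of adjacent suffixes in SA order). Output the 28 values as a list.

rank | idx | suffix
   0 |  10 | abeccbgffgggadbfed
   1 |   3 | abfgebcabeccbgffgggadbfed
   2 |   1 | adabfgebcabeccbgffgggadbfed
   3 |  22 | adbfed
   4 |   8 | bcabeccbgffgggadbfed
   5 |  11 | beccbgffgggadbfed
   6 |  24 | bfed
   7 |   4 | bfgebcabeccbgffgggadbfed
   8 |  15 | bgffgggadbfed
   9 |   9 | cabeccbgffgggadbfed
  10 |  14 | cbgffgggadbfed
  11 |  13 | ccbgffgggadbfed
  12 |  27 | d
  13 |   2 | dabfgebcabeccbgffgggadbfed
  14 |  23 | dbfed
  15 |   7 | ebcabeccbgffgggadbfed
  16 |  12 | eccbgffgggadbfed
  17 |  26 | ed
  18 |   0 | fadabfgebcabeccbgffgggadbfed
  19 |  25 | fed
  20 |  17 | ffgggadbfed
  21 |   5 | fgebcabeccbgffgggadbfed
  22 |  18 | fgggadbfed
  23 |  21 | gadbfed
  24 |   6 | gebcabeccbgffgggadbfed
  25 |  16 | gffgggadbfed
  26 |  20 | ggadbfed
  27 |  19 | gggadbfed

SA = [10, 3, 1, 22, 8, 11, 24, 4, 15, 9, 14, 13, 27, 2, 23, 7, 12, 26, 0, 25, 17, 5, 18, 21, 6, 16, 20, 19]
rank  pair      lcp
   1  s[10:],s[3:]  2  'ab'
   2  s[3:],s[1:]  1  'a'
   3  s[1:],s[22:]  2  'ad'
   4  s[22:],s[8:]  0  ''
   5  s[8:],s[11:]  1  'b'
   6  s[11:],s[24:]  1  'b'
   7  s[24:],s[4:]  2  'bf'
   8  s[4:],s[15:]  1  'b'
   9  s[15:],s[9:]  0  ''
  10  s[9:],s[14:]  1  'c'
  11  s[14:],s[13:]  1  'c'
  12  s[13:],s[27:]  0  ''
  13  s[27:],s[2:]  1  'd'
  14  s[2:],s[23:]  1  'd'
  15  s[23:],s[7:]  0  ''
  16  s[7:],s[12:]  1  'e'
  17  s[12:],s[26:]  1  'e'
  18  s[26:],s[0:]  0  ''
  19  s[0:],s[25:]  1  'f'
  20  s[25:],s[17:]  1  'f'
  21  s[17:],s[5:]  1  'f'
  22  s[5:],s[18:]  2  'fg'
  23  s[18:],s[21:]  0  ''
  24  s[21:],s[6:]  1  'g'
  25  s[6:],s[16:]  1  'g'
  26  s[16:],s[20:]  1  'g'
  27  s[20:],s[19:]  2  'gg'

[0, 2, 1, 2, 0, 1, 1, 2, 1, 0, 1, 1, 0, 1, 1, 0, 1, 1, 0, 1, 1, 1, 2, 0, 1, 1, 1, 2]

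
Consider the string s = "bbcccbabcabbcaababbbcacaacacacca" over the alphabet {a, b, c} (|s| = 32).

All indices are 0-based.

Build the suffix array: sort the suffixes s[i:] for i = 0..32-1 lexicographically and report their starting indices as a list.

sorted suffixes:
  #0 SA[0]=31  'a'
  #1 SA[1]=13  'aababbbcacaacacacca'
  #2 SA[2]=23  'aacacacca'
  #3 SA[3]=14  'ababbbcacaacacacca'
  #4 SA[4]=16  'abbbcacaacacacca'
  #5 SA[5]=9  'abbcaababbbcacaacacacca'
  #6 SA[6]=6  'abcabbcaababbbcacaacacacca'
  #7 SA[7]=21  'acaacacacca'
  #8 SA[8]=24  'acacacca'
  #9 SA[9]=26  'acacca'
  #10 SA[10]=28  'acca'
  #11 SA[11]=15  'babbbcacaacacacca'
  #12 SA[12]=5  'babcabbcaababbbcacaacacacca'
  #13 SA[13]=17  'bbbcacaacacacca'
  #14 SA[14]=10  'bbcaababbbcacaacacacca'
  #15 SA[15]=18  'bbcacaacacacca'
  #16 SA[16]=0  'bbcccbabcabbcaababbbcacaacacacca'
  #17 SA[17]=11  'bcaababbbcacaacacacca'
  #18 SA[18]=7  'bcabbcaababbbcacaacacacca'
  #19 SA[19]=19  'bcacaacacacca'
  #20 SA[20]=1  'bcccbabcabbcaababbbcacaacacacca'
  #21 SA[21]=30  'ca'
  #22 SA[22]=12  'caababbbcacaacacacca'
  #23 SA[23]=22  'caacacacca'
  #24 SA[24]=8  'cabbcaababbbcacaacacacca'
  #25 SA[25]=20  'cacaacacacca'
  #26 SA[26]=25  'cacacca'
  #27 SA[27]=27  'cacca'
  #28 SA[28]=4  'cbabcabbcaababbbcacaacacacca'
  #29 SA[29]=29  'cca'
  #30 SA[30]=3  'ccbabcabbcaababbbcacaacacacca'
  #31 SA[31]=2  'cccbabcabbcaababbbcacaacacacca'

[31, 13, 23, 14, 16, 9, 6, 21, 24, 26, 28, 15, 5, 17, 10, 18, 0, 11, 7, 19, 1, 30, 12, 22, 8, 20, 25, 27, 4, 29, 3, 2]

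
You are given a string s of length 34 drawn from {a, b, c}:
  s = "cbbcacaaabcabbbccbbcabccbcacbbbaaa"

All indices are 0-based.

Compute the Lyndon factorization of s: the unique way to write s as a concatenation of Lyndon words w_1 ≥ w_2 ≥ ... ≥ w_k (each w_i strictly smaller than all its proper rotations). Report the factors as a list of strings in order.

["c", "bbc", "ac", "aaabcabbbccbbcabccbcacbbb", "a", "a", "a"]

emit factor 1: 'c' (i=0, period=1)
emit factor 2: 'bbc' (i=1, period=3)
emit factor 3: 'ac' (i=4, period=2)
emit factor 4: 'aaabcabbbccbbcabccbcacbbb' (i=6, period=25)
emit factor 5: 'a' (i=31, period=1)
emit factor 6: 'a' (i=32, period=1)
emit factor 7: 'a' (i=33, period=1)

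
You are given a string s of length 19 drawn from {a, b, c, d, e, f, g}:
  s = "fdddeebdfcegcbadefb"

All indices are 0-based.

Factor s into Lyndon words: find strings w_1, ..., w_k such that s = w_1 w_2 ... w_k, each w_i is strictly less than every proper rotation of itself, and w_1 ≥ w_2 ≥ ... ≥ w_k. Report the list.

emit factor 1: 'f' (i=0, period=1)
emit factor 2: 'dddee' (i=1, period=5)
emit factor 3: 'bdfcegc' (i=6, period=7)
emit factor 4: 'b' (i=13, period=1)
emit factor 5: 'adefb' (i=14, period=5)

["f", "dddee", "bdfcegc", "b", "adefb"]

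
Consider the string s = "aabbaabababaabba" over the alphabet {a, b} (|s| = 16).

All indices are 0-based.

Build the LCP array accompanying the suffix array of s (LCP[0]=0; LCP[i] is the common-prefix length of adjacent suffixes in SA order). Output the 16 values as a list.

[0, 1, 3, 5, 1, 3, 5, 2, 4, 0, 2, 4, 2, 4, 1, 3]

rank→(start, suffix):
  0 → (15, 'a')
  1 → (4, 'aabababaabba')
  2 → (11, 'aabba')
  3 → (0, 'aabbaabababaabba')
  4 → (9, 'abaabba')
  5 → (7, 'ababaabba')
  6 → (5, 'abababaabba')
  7 → (12, 'abba')
  8 → (1, 'abbaabababaabba')
  9 → (14, 'ba')
  10 → (3, 'baabababaabba')
  11 → (10, 'baabba')
  12 → (8, 'babaabba')
  13 → (6, 'bababaabba')
  14 → (13, 'bba')
  15 → (2, 'bbaabababaabba')

SA = [15, 4, 11, 0, 9, 7, 5, 12, 1, 14, 3, 10, 8, 6, 13, 2]
rank  pair      lcp
   1  s[15:],s[4:]  1  'a'
   2  s[4:],s[11:]  3  'aab'
   3  s[11:],s[0:]  5  'aabba'
   4  s[0:],s[9:]  1  'a'
   5  s[9:],s[7:]  3  'aba'
   6  s[7:],s[5:]  5  'ababa'
   7  s[5:],s[12:]  2  'ab'
   8  s[12:],s[1:]  4  'abba'
   9  s[1:],s[14:]  0  ''
  10  s[14:],s[3:]  2  'ba'
  11  s[3:],s[10:]  4  'baab'
  12  s[10:],s[8:]  2  'ba'
  13  s[8:],s[6:]  4  'baba'
  14  s[6:],s[13:]  1  'b'
  15  s[13:],s[2:]  3  'bba'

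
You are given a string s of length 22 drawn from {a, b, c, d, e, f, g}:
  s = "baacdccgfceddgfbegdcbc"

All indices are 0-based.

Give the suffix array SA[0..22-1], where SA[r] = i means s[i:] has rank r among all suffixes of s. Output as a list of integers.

[1, 2, 0, 20, 15, 21, 19, 5, 3, 9, 6, 18, 4, 11, 12, 10, 16, 14, 8, 17, 13, 7]

rank→(start, suffix):
  0 → (1, 'aacdccgfceddgfbegdcbc')
  1 → (2, 'acdccgfceddgfbegdcbc')
  2 → (0, 'baacdccgfceddgfbegdcbc')
  3 → (20, 'bc')
  4 → (15, 'begdcbc')
  5 → (21, 'c')
  6 → (19, 'cbc')
  7 → (5, 'ccgfceddgfbegdcbc')
  8 → (3, 'cdccgfceddgfbegdcbc')
  9 → (9, 'ceddgfbegdcbc')
  10 → (6, 'cgfceddgfbegdcbc')
  11 → (18, 'dcbc')
  12 → (4, 'dccgfceddgfbegdcbc')
  13 → (11, 'ddgfbegdcbc')
  14 → (12, 'dgfbegdcbc')
  15 → (10, 'eddgfbegdcbc')
  16 → (16, 'egdcbc')
  17 → (14, 'fbegdcbc')
  18 → (8, 'fceddgfbegdcbc')
  19 → (17, 'gdcbc')
  20 → (13, 'gfbegdcbc')
  21 → (7, 'gfceddgfbegdcbc')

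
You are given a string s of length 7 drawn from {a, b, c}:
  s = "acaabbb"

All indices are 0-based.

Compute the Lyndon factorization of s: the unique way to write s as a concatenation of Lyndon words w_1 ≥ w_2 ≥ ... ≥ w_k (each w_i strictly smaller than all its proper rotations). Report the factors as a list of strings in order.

["ac", "aabbb"]

emit factor 1: 'ac' (i=0, period=2)
emit factor 2: 'aabbb' (i=2, period=5)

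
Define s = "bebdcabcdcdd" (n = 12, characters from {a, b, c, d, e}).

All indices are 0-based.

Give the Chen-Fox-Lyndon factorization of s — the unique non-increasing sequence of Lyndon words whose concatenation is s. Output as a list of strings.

["be", "bdc", "abcdcdd"]

emit factor 1: 'be' (i=0, period=2)
emit factor 2: 'bdc' (i=2, period=3)
emit factor 3: 'abcdcdd' (i=5, period=7)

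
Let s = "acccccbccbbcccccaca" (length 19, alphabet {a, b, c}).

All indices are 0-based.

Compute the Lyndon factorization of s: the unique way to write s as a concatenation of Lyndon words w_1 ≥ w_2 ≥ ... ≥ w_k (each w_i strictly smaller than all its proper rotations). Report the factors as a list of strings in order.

["acccccbccbbccccc", "ac", "a"]

emit factor 1: 'acccccbccbbccccc' (i=0, period=16)
emit factor 2: 'ac' (i=16, period=2)
emit factor 3: 'a' (i=18, period=1)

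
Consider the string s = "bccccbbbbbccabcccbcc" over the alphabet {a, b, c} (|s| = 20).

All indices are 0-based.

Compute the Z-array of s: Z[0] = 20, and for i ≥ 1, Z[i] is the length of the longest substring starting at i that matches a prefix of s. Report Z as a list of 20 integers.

[20, 0, 0, 0, 0, 1, 1, 1, 1, 3, 0, 0, 0, 4, 0, 0, 0, 3, 0, 0]

Z[0]=20
i=1: outside box; Z[1]=0
i=2: outside box; Z[2]=0
i=3: outside box; Z[3]=0
i=4: outside box; Z[4]=0
i=5: outside box; Z[5]=1 extend→box=[5,6)
i=6: outside box; Z[6]=1 extend→box=[6,7)
i=7: outside box; Z[7]=1 extend→box=[7,8)
i=8: outside box; Z[8]=1 extend→box=[8,9)
i=9: outside box; Z[9]=3 extend→box=[9,12)
i=10: min(r-i=2, Z[1]=0)=0; Z[10]=0
i=11: min(r-i=1, Z[2]=0)=0; Z[11]=0
i=12: outside box; Z[12]=0
i=13: outside box; Z[13]=4 extend→box=[13,17)
i=14: min(r-i=3, Z[1]=0)=0; Z[14]=0
i=15: min(r-i=2, Z[2]=0)=0; Z[15]=0
i=16: min(r-i=1, Z[3]=0)=0; Z[16]=0
i=17: outside box; Z[17]=3 extend→box=[17,20)
i=18: min(r-i=2, Z[1]=0)=0; Z[18]=0
i=19: min(r-i=1, Z[2]=0)=0; Z[19]=0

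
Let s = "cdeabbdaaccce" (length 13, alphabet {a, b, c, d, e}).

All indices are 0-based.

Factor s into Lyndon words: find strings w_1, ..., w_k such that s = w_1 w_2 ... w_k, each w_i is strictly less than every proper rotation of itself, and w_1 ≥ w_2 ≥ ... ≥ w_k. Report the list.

["cde", "abbd", "aaccce"]

emit factor 1: 'cde' (i=0, period=3)
emit factor 2: 'abbd' (i=3, period=4)
emit factor 3: 'aaccce' (i=7, period=6)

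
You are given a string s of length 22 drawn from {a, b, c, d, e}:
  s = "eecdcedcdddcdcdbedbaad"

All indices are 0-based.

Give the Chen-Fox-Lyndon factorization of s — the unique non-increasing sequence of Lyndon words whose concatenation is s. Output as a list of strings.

emit factor 1: 'e' (i=0, period=1)
emit factor 2: 'e' (i=1, period=1)
emit factor 3: 'cdcedcddd' (i=2, period=9)
emit factor 4: 'cd' (i=11, period=2)
emit factor 5: 'cd' (i=13, period=2)
emit factor 6: 'bed' (i=15, period=3)
emit factor 7: 'b' (i=18, period=1)
emit factor 8: 'aad' (i=19, period=3)

["e", "e", "cdcedcddd", "cd", "cd", "bed", "b", "aad"]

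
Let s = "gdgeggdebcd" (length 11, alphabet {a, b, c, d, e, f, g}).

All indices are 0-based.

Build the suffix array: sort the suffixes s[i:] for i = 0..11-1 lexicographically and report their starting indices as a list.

[8, 9, 10, 6, 1, 7, 3, 5, 0, 2, 4]

sorted suffixes:
  #0 SA[0]=8  'bcd'
  #1 SA[1]=9  'cd'
  #2 SA[2]=10  'd'
  #3 SA[3]=6  'debcd'
  #4 SA[4]=1  'dgeggdebcd'
  #5 SA[5]=7  'ebcd'
  #6 SA[6]=3  'eggdebcd'
  #7 SA[7]=5  'gdebcd'
  #8 SA[8]=0  'gdgeggdebcd'
  #9 SA[9]=2  'geggdebcd'
  #10 SA[10]=4  'ggdebcd'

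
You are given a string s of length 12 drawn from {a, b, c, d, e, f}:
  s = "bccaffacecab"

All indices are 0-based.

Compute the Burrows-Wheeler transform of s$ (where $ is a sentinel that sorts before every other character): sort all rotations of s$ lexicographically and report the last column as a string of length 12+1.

bcfca$ecbacfa

rank  rotation       last
    0  $bccaffacecab  b
    1  ab$bccaffacec  c
    2  acecab$bccaff  f
    3  affacecab$bcc  c
    4  b$bccaffaceca  a
    5  bccaffacecab$  $
    6  cab$bccafface  e
    7  caffacecab$bc  c
    8  ccaffacecab$b  b
    9  cecab$bccaffa  a
   10  ecab$bccaffac  c
   11  facecab$bccaf  f
   12  ffacecab$bcca  a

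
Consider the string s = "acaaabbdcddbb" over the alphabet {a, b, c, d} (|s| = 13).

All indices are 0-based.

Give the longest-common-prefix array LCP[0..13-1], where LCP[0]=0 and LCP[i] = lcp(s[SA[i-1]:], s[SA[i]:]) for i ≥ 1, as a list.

[0, 2, 1, 1, 0, 1, 2, 1, 0, 1, 0, 1, 1]

sorted suffixes:
  #0 SA[0]=2  'aaabbdcddbb'
  #1 SA[1]=3  'aabbdcddbb'
  #2 SA[2]=4  'abbdcddbb'
  #3 SA[3]=0  'acaaabbdcddbb'
  #4 SA[4]=12  'b'
  #5 SA[5]=11  'bb'
  #6 SA[6]=5  'bbdcddbb'
  #7 SA[7]=6  'bdcddbb'
  #8 SA[8]=1  'caaabbdcddbb'
  #9 SA[9]=8  'cddbb'
  #10 SA[10]=10  'dbb'
  #11 SA[11]=7  'dcddbb'
  #12 SA[12]=9  'ddbb'

SA = [2, 3, 4, 0, 12, 11, 5, 6, 1, 8, 10, 7, 9]
[i] adj suffixes → lcp
  [1] 2/3 → 2 ('aa')
  [2] 3/4 → 1 ('a')
  [3] 4/0 → 1 ('a')
  [4] 0/12 → 0 ('')
  [5] 12/11 → 1 ('b')
  [6] 11/5 → 2 ('bb')
  [7] 5/6 → 1 ('b')
  [8] 6/1 → 0 ('')
  [9] 1/8 → 1 ('c')
  [10] 8/10 → 0 ('')
  [11] 10/7 → 1 ('d')
  [12] 7/9 → 1 ('d')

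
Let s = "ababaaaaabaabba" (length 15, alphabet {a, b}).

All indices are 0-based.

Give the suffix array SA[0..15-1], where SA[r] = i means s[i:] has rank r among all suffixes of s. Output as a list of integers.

rank→(start, suffix):
  0 → (14, 'a')
  1 → (4, 'aaaaabaabba')
  2 → (5, 'aaaabaabba')
  3 → (6, 'aaabaabba')
  4 → (7, 'aabaabba')
  5 → (10, 'aabba')
  6 → (2, 'abaaaaabaabba')
  7 → (8, 'abaabba')
  8 → (0, 'ababaaaaabaabba')
  9 → (11, 'abba')
  10 → (13, 'ba')
  11 → (3, 'baaaaabaabba')
  12 → (9, 'baabba')
  13 → (1, 'babaaaaabaabba')
  14 → (12, 'bba')

[14, 4, 5, 6, 7, 10, 2, 8, 0, 11, 13, 3, 9, 1, 12]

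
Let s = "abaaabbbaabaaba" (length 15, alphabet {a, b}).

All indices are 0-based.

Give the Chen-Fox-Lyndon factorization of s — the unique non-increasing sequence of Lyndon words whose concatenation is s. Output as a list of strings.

["ab", "aaabbbaabaab", "a"]

emit factor 1: 'ab' (i=0, period=2)
emit factor 2: 'aaabbbaabaab' (i=2, period=12)
emit factor 3: 'a' (i=14, period=1)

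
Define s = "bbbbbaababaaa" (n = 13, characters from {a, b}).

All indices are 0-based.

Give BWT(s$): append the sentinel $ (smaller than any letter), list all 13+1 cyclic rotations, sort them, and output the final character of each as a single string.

rank  rotation        last
    0  $bbbbbaababaaa  a
    1  a$bbbbbaababaa  a
    2  aa$bbbbbaababa  a
    3  aaa$bbbbbaabab  b
    4  aababaaa$bbbbb  b
    5  abaaa$bbbbbaab  b
    6  ababaaa$bbbbba  a
    7  baaa$bbbbbaaba  a
    8  baababaaa$bbbb  b
    9  babaaa$bbbbbaa  a
   10  bbaababaaa$bbb  b
   11  bbbaababaaa$bb  b
   12  bbbbaababaaa$b  b
   13  bbbbbaababaaa$  $

aaabbbaababbb$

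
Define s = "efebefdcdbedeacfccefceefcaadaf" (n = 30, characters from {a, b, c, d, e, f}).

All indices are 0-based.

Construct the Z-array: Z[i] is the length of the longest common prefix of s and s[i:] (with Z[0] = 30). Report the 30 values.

[30, 0, 1, 0, 2, 0, 0, 0, 0, 0, 1, 0, 1, 0, 0, 0, 0, 0, 2, 0, 0, 1, 2, 0, 0, 0, 0, 0, 0, 0]

Z[0]=30
i=1: outside box; Z[1]=0
i=2: outside box; Z[2]=1 grow→box=[2,3)
i=3: outside box; Z[3]=0
i=4: outside box; Z[4]=2 grow→box=[4,6)
i=5: min(r-i=1, Z[1]=0)=0; Z[5]=0
i=6: outside box; Z[6]=0
i=7: outside box; Z[7]=0
i=8: outside box; Z[8]=0
i=9: outside box; Z[9]=0
i=10: outside box; Z[10]=1 grow→box=[10,11)
i=11: outside box; Z[11]=0
i=12: outside box; Z[12]=1 grow→box=[12,13)
i=13: outside box; Z[13]=0
i=14: outside box; Z[14]=0
i=15: outside box; Z[15]=0
i=16: outside box; Z[16]=0
i=17: outside box; Z[17]=0
i=18: outside box; Z[18]=2 grow→box=[18,20)
i=19: min(r-i=1, Z[1]=0)=0; Z[19]=0
i=20: outside box; Z[20]=0
i=21: outside box; Z[21]=1 grow→box=[21,22)
i=22: outside box; Z[22]=2 grow→box=[22,24)
i=23: min(r-i=1, Z[1]=0)=0; Z[23]=0
i=24: outside box; Z[24]=0
i=25: outside box; Z[25]=0
i=26: outside box; Z[26]=0
i=27: outside box; Z[27]=0
i=28: outside box; Z[28]=0
i=29: outside box; Z[29]=0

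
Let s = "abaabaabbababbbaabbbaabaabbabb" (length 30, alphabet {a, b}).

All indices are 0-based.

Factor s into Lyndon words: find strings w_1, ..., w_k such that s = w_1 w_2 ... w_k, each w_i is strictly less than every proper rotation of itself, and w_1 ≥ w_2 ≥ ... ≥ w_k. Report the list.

emit factor 1: 'ab' (i=0, period=2)
emit factor 2: 'aabaabbababbbaabbbaabaabbabb' (i=2, period=28)

["ab", "aabaabbababbbaabbbaabaabbabb"]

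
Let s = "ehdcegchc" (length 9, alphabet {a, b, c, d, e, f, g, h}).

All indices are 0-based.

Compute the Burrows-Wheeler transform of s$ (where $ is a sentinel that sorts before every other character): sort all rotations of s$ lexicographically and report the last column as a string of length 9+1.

chdghc$ece

rank  rotation    last
    0  $ehdcegchc  c
    1  c$ehdcegch  h
    2  cegchc$ehd  d
    3  chc$ehdceg  g
    4  dcegchc$eh  h
    5  egchc$ehdc  c
    6  ehdcegchc$  $
    7  gchc$ehdce  e
    8  hc$ehdcegc  c
    9  hdcegchc$e  e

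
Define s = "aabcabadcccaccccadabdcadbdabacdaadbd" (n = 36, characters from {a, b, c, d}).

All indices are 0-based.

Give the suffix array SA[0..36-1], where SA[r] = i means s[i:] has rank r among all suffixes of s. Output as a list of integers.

[0, 31, 26, 4, 1, 18, 11, 28, 16, 32, 22, 6, 27, 5, 2, 34, 24, 19, 3, 10, 15, 21, 9, 14, 8, 13, 12, 29, 35, 30, 25, 17, 33, 23, 20, 7]

rank→(start, suffix):
  0 → (0, 'aabcabadcccaccccadabdcadbdabacdaadbd')
  1 → (31, 'aadbd')
  2 → (26, 'abacdaadbd')
  3 → (4, 'abadcccaccccadabdcadbdabacdaadbd')
  4 → (1, 'abcabadcccaccccadabdcadbdabacdaadbd')
  5 → (18, 'abdcadbdabacdaadbd')
  6 → (11, 'accccadabdcadbdabacdaadbd')
  7 → (28, 'acdaadbd')
  8 → (16, 'adabdcadbdabacdaadbd')
  9 → (32, 'adbd')
  10 → (22, 'adbdabacdaadbd')
  11 → (6, 'adcccaccccadabdcadbdabacdaadbd')
  12 → (27, 'bacdaadbd')
  13 → (5, 'badcccaccccadabdcadbdabacdaadbd')
  14 → (2, 'bcabadcccaccccadabdcadbdabacdaadbd')
  15 → (34, 'bd')
  16 → (24, 'bdabacdaadbd')
  17 → (19, 'bdcadbdabacdaadbd')
  18 → (3, 'cabadcccaccccadabdcadbdabacdaadbd')
  19 → (10, 'caccccadabdcadbdabacdaadbd')
  20 → (15, 'cadabdcadbdabacdaadbd')
  21 → (21, 'cadbdabacdaadbd')
  22 → (9, 'ccaccccadabdcadbdabacdaadbd')
  23 → (14, 'ccadabdcadbdabacdaadbd')
  24 → (8, 'cccaccccadabdcadbdabacdaadbd')
  25 → (13, 'cccadabdcadbdabacdaadbd')
  26 → (12, 'ccccadabdcadbdabacdaadbd')
  27 → (29, 'cdaadbd')
  28 → (35, 'd')
  29 → (30, 'daadbd')
  30 → (25, 'dabacdaadbd')
  31 → (17, 'dabdcadbdabacdaadbd')
  32 → (33, 'dbd')
  33 → (23, 'dbdabacdaadbd')
  34 → (20, 'dcadbdabacdaadbd')
  35 → (7, 'dcccaccccadabdcadbdabacdaadbd')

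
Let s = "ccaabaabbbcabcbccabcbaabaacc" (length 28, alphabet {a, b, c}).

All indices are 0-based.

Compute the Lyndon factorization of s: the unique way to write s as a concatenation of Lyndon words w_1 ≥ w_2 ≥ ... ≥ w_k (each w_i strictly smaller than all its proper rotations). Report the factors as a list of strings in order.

emit factor 1: 'c' (i=0, period=1)
emit factor 2: 'c' (i=1, period=1)
emit factor 3: 'aabaabbbcabcbccabcbaabaacc' (i=2, period=26)

["c", "c", "aabaabbbcabcbccabcbaabaacc"]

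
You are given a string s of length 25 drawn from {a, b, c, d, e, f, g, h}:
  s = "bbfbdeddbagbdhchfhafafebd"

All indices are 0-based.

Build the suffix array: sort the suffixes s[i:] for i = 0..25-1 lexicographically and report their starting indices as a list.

[18, 20, 9, 8, 0, 23, 3, 11, 1, 14, 24, 7, 6, 4, 12, 22, 5, 19, 2, 21, 16, 10, 17, 13, 15]

rank→(start, suffix):
  0 → (18, 'afafebd')
  1 → (20, 'afebd')
  2 → (9, 'agbdhchfhafafebd')
  3 → (8, 'bagbdhchfhafafebd')
  4 → (0, 'bbfbdeddbagbdhchfhafafebd')
  5 → (23, 'bd')
  6 → (3, 'bdeddbagbdhchfhafafebd')
  7 → (11, 'bdhchfhafafebd')
  8 → (1, 'bfbdeddbagbdhchfhafafebd')
  9 → (14, 'chfhafafebd')
  10 → (24, 'd')
  11 → (7, 'dbagbdhchfhafafebd')
  12 → (6, 'ddbagbdhchfhafafebd')
  13 → (4, 'deddbagbdhchfhafafebd')
  14 → (12, 'dhchfhafafebd')
  15 → (22, 'ebd')
  16 → (5, 'eddbagbdhchfhafafebd')
  17 → (19, 'fafebd')
  18 → (2, 'fbdeddbagbdhchfhafafebd')
  19 → (21, 'febd')
  20 → (16, 'fhafafebd')
  21 → (10, 'gbdhchfhafafebd')
  22 → (17, 'hafafebd')
  23 → (13, 'hchfhafafebd')
  24 → (15, 'hfhafafebd')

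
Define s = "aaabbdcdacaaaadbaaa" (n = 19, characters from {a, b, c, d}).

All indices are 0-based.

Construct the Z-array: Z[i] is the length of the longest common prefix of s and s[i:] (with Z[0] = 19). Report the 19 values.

[19, 2, 1, 0, 0, 0, 0, 0, 1, 0, 3, 3, 2, 1, 0, 0, 3, 2, 1]

Z[0]=19
i=1: outside box; Z[1]=2 extend→box=[1,3)
i=2: min(r-i=1, Z[1]=2)=1; Z[2]=1
i=3: outside box; Z[3]=0
i=4: outside box; Z[4]=0
i=5: outside box; Z[5]=0
i=6: outside box; Z[6]=0
i=7: outside box; Z[7]=0
i=8: outside box; Z[8]=1 extend→box=[8,9)
i=9: outside box; Z[9]=0
i=10: outside box; Z[10]=3 extend→box=[10,13)
i=11: min(r-i=2, Z[1]=2)=2; Z[11]=3 extend→box=[11,14)
i=12: min(r-i=2, Z[1]=2)=2; Z[12]=2
i=13: min(r-i=1, Z[2]=1)=1; Z[13]=1
i=14: outside box; Z[14]=0
i=15: outside box; Z[15]=0
i=16: outside box; Z[16]=3 extend→box=[16,19)
i=17: min(r-i=2, Z[1]=2)=2; Z[17]=2
i=18: min(r-i=1, Z[2]=1)=1; Z[18]=1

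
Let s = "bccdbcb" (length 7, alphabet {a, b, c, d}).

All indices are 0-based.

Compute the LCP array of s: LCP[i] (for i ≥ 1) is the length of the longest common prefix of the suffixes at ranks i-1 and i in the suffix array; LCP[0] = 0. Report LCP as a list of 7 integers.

[0, 1, 2, 0, 1, 1, 0]

sorted suffixes:
  #0 SA[0]=6  'b'
  #1 SA[1]=4  'bcb'
  #2 SA[2]=0  'bccdbcb'
  #3 SA[3]=5  'cb'
  #4 SA[4]=1  'ccdbcb'
  #5 SA[5]=2  'cdbcb'
  #6 SA[6]=3  'dbcb'

SA = [6, 4, 0, 5, 1, 2, 3]
i: (SA[i-1],SA[i]) lcp shared
  1: (6,4) 1 'b'
  2: (4,0) 2 'bc'
  3: (0,5) 0 ''
  4: (5,1) 1 'c'
  5: (1,2) 1 'c'
  6: (2,3) 0 ''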